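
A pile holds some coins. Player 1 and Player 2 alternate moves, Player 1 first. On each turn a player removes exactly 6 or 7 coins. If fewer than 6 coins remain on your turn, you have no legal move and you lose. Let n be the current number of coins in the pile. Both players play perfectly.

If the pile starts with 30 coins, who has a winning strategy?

Player 2 wins.

Classify positions by backward induction: terminal positions (no move available) are L. From any other position, the mover wins iff some move reaches an L.
n=0: no move → L
n=1: no move → L
n=2: no move → L
n=3: no move → L
n=4: no move → L
n=5: no move → L
n=6: can move to 0, which is L ⇒ W
n=7: can move to 1, which is L ⇒ W
n=8: can move to 2, which is L ⇒ W
n=9: can move to 3, which is L ⇒ W
n=10: can move to 4, which is L ⇒ W
n=11: can move to 5, which is L ⇒ W
n=12: can move to 5, which is L ⇒ W
n=13: moves to 7(W), 6(W); every one is W ⇒ L
n=14: moves to 8(W), 7(W); every one is W ⇒ L
n=15: moves to 9(W), 8(W); every one is W ⇒ L
n=16: moves to 10(W), 9(W); every one is W ⇒ L
n=17: moves to 11(W), 10(W); every one is W ⇒ L
n=18: moves to 12(W), 11(W); every one is W ⇒ L
n=19: can move to 13, which is L ⇒ W
n=20: can move to 14, which is L ⇒ W
n=21: can move to 15, which is L ⇒ W
n=22: can move to 16, which is L ⇒ W
n=23: can move to 17, which is L ⇒ W
n=24: can move to 18, which is L ⇒ W
n=25: can move to 18, which is L ⇒ W
n=26: moves to 20(W), 19(W); every one is W ⇒ L
n=27: moves to 21(W), 20(W); every one is W ⇒ L
n=28: moves to 22(W), 21(W); every one is W ⇒ L
n=29: moves to 23(W), 22(W); every one is W ⇒ L
n=30: moves to 24(W), 23(W); every one is W ⇒ L
Every move from 30 reaches a W position, so the mover loses.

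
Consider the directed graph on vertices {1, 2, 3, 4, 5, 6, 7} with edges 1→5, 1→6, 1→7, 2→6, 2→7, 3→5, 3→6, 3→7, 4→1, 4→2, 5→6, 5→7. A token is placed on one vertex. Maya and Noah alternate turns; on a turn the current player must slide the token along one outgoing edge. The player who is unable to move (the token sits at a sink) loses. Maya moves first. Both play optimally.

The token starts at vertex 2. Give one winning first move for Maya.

Classify positions by backward induction: terminal positions (no move available) are L. From any other position, the mover wins iff some move reaches an L.
Every edge goes from a vertex to one that appears earlier in the order 6, 7, 5, 2, 3, 1, 4, so processing vertices in that order labels each vertex after all of its successors.
6: no outgoing edge → L
7: no outgoing edge → L
5: can move to 7, which is L ⇒ W
2: can move to 7, which is L ⇒ W
3: can move to 7, which is L ⇒ W
1: can move to 7, which is L ⇒ W
4: moves to 1(W), 2(W); every one is W ⇒ L
From 2, the L positions reachable in one move are: 7, 6. Any move reaching one of these is winning.

Move to 7.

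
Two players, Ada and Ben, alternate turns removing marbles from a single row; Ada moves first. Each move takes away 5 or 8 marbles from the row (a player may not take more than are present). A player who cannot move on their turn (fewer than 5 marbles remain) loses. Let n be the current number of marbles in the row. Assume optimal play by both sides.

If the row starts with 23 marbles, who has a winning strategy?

Ada wins.

Build the W/L table. Terminal = L. A non-terminal position is W if it has a move to some L; otherwise it is L.
n=0: no move → L
n=1: no move → L
n=2: no move → L
n=3: no move → L
n=4: no move → L
n=5: →0(L), so W
n=6: →1(L), so W
n=7: →2(L), so W
n=8: →3(L), so W
n=9: →4(L), so W
n=10: →2(L), so W
n=11: →3(L), so W
n=12: →4(L), so W
n=13: →8(W), 5(W) — all W, so L
n=14: →9(W), 6(W) — all W, so L
n=15: →10(W), 7(W) — all W, so L
n=16: →11(W), 8(W) — all W, so L
n=17: →12(W), 9(W) — all W, so L
n=18: →13(L), so W
n=19: →14(L), so W
n=20: →15(L), so W
n=21: →16(L), so W
n=22: →17(L), so W
n=23: →15(L), so W
From 23 Ada can remove 8, leaving 15, reaching an L position.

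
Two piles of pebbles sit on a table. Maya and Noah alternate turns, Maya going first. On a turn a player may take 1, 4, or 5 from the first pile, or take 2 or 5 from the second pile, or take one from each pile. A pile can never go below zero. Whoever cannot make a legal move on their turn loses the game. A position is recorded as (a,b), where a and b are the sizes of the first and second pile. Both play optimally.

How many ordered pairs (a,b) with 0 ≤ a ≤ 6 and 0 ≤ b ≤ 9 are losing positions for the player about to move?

19

Build the W/L table. Terminal = L. A non-terminal position is W if it has a move to some L; otherwise it is L.
Every move lowers a or b (never raises either), so fill the grid row by row in increasing a, and left to right within a row: each cell's successors are then already labelled.
      b=0  b=1  b=2  b=3  b=4  b=5  b=6  b=7  b=8  b=9
a=0:    L    L    W    W    L    W    W    L    L    W
a=1:    W    W    W    L    W    W    L    W    W    W
a=2:    L    L    W    W    W    W    W    W    L    L
a=3:    W    W    W    L    L    W    W    L    W    W
a=4:    W    W    L    W    W    W    L    W    W    L
a=5:    W    W    W    W    W    L    W    W    W    W
a=6:    W    W    L    W    W    W    W    W    W    W
Cells with no legal move (terminal, hence L): (0,0), (0,1).
The remaining L cells, each justified by listing all of its moves:
(0,4): L (sole option (0,2)(W) is W)
(0,7): L (options (0,5)(W), (0,2)(W) are all W)
(0,8): L (options (0,6)(W), (0,3)(W) are all W)
(1,3): L (options (0,3)(W), (1,1)(W), (0,2)(W) are all W)
(1,6): L (options (0,6)(W), (1,4)(W), (1,1)(W), (0,5)(W) are all W)
(2,0): L (sole option (1,0)(W) is W)
(2,1): L (options (1,1)(W), (1,0)(W) are all W)
(2,8): L (options (1,8)(W), (2,6)(W), (2,3)(W), (1,7)(W) are all W)
(2,9): L (options (1,9)(W), (2,7)(W), (2,4)(W), (1,8)(W) are all W)
(3,3): L (options (2,3)(W), (3,1)(W), (2,2)(W) are all W)
(3,4): L (options (2,4)(W), (3,2)(W), (2,3)(W) are all W)
(3,7): L (options (2,7)(W), (3,5)(W), (3,2)(W), (2,6)(W) are all W)
(4,2): L (options (3,2)(W), (0,2)(W), (4,0)(W), (3,1)(W) are all W)
(4,6): L (options (3,6)(W), (0,6)(W), (4,4)(W), (4,1)(W), (3,5)(W) are all W)
(4,9): L (options (3,9)(W), (0,9)(W), (4,7)(W), (4,4)(W), (3,8)(W) are all W)
(5,5): L (options (4,5)(W), (1,5)(W), (0,5)(W), (5,3)(W), (5,0)(W), (4,4)(W) are all W)
(6,2): L (options (5,2)(W), (2,2)(W), (1,2)(W), (6,0)(W), (5,1)(W) are all W)
Every other cell has at least one move into one of the L cells above, so it is W.
L cells per row: a=0: 5, a=1: 2, a=2: 4, a=3: 3, a=4: 3, a=5: 1, a=6: 1; total 19.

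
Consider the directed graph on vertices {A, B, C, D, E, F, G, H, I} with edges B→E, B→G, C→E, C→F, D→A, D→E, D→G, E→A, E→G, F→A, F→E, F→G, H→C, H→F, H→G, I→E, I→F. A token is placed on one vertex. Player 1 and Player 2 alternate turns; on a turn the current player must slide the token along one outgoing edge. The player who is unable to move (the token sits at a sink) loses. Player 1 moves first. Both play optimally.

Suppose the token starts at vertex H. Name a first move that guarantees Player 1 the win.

Move to C.

Label each position W (a win for the player to move) or L (a loss). A position with no legal move is L; any other position is W exactly when some move reaches an L, and L when every move reaches a W.
Every edge goes from a vertex to one that appears earlier in the order A, G, E, F, B, I, C, D, H, so processing vertices in that order labels each vertex after all of its successors.
A: no outgoing edge → L
G: no outgoing edge → L
E: can move to G, which is L ⇒ W
F: can move to G, which is L ⇒ W
B: can move to G, which is L ⇒ W
I: moves to F(W), E(W); every one is W ⇒ L
C: moves to F(W), E(W); every one is W ⇒ L
D: can move to G, which is L ⇒ W
H: can move to C, which is L ⇒ W
From H, the L positions reachable in one move are: C, G. Any move reaching one of these is winning.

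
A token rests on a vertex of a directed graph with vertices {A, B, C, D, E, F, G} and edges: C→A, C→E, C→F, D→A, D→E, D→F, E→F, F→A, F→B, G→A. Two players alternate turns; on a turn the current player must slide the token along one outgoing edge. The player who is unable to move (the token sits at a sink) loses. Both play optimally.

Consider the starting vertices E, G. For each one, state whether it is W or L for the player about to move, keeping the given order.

Positions with no move are L. A position that does have a move is losing for the player to move precisely when every available move leads to a winning position for the opponent. Fill in the labels:
Every edge goes from a vertex to one that appears earlier in the order B, A, F, E, D, G, C, so processing vertices in that order labels each vertex after all of its successors.
B: no outgoing edge → L
A: no outgoing edge → L
F: reaches L-position A → W
E: only reaches F(W), which is W → L
D: reaches L-position E → W
G: reaches L-position A → W
C: reaches L-position E → W

E: L, G: W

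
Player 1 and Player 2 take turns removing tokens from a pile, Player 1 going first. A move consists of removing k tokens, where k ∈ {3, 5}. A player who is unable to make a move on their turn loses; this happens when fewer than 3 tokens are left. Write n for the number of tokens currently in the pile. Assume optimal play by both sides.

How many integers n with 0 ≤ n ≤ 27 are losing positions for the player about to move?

Positions with no move are L. A position that does have a move is losing for the player to move precisely when every available move leads to a winning position for the opponent. Fill in the labels:
n=0: no move → L
n=1: no move → L
n=2: no move → L
n=3: W (go to 0, an L position)
n=4: W (go to 1, an L position)
n=5: W (go to 2, an L position)
n=6: W (go to 1, an L position)
n=7: W (go to 2, an L position)
n=8: L (options 5(W), 3(W) are all W)
n=9: L (options 6(W), 4(W) are all W)
n=10: L (options 7(W), 5(W) are all W)
n=11: W (go to 8, an L position)
n=12: W (go to 9, an L position)
n=13: W (go to 10, an L position)
n=14: W (go to 9, an L position)
n=15: W (go to 10, an L position)
n=16: L (options 13(W), 11(W) are all W)
n=17: L (options 14(W), 12(W) are all W)
n=18: L (options 15(W), 13(W) are all W)
n=19: W (go to 16, an L position)
n=20: W (go to 17, an L position)
n=21: W (go to 18, an L position)
n=22: W (go to 17, an L position)
n=23: W (go to 18, an L position)
n=24: L (options 21(W), 19(W) are all W)
n=25: L (options 22(W), 20(W) are all W)
n=26: L (options 23(W), 21(W) are all W)
n=27: W (go to 24, an L position)
L entries with 0 ≤ n ≤ 27: n = 0, 1, 2, 8, 9, 10, 16, 17, 18, 24, 25, 26; that makes 12.

12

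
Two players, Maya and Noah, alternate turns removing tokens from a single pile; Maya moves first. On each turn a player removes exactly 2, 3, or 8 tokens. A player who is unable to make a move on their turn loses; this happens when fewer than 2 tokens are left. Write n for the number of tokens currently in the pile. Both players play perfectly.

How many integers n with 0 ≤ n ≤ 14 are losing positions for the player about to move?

Compute win/loss labels from the base case upward. A position with no move is L. Any other position is W if it can reach an L in one move, else L.
n=0: no move → L
n=1: no move → L
n=2: →0(L), so W
n=3: →1(L), so W
n=4: →1(L), so W
n=5: →3(W), 2(W) — all W, so L
n=6: →4(W), 3(W) — all W, so L
n=7: →5(L), so W
n=8: →6(L), so W
n=9: →6(L), so W
n=10: →8(W), 7(W), 2(W) — all W, so L
n=11: →9(W), 8(W), 3(W) — all W, so L
n=12: →10(L), so W
n=13: →11(L), so W
n=14: →11(L), so W
L entries with 0 ≤ n ≤ 14: n = 0, 1, 5, 6, 10, 11; that makes 6.

6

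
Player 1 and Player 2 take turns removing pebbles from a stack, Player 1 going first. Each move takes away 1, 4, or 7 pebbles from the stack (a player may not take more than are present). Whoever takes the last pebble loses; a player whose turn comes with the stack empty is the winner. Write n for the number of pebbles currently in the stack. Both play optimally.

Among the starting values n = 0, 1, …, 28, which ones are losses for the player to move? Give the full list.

Build the W/L table. Terminal = W. A non-terminal position is W if it has a move to some L; otherwise it is L.
n=0: no move; the opponent has just taken the last pebble and therefore loses → W
n=1: →0(W) only, which is W, so L
n=2: →1(L), so W
n=3: →2(W) only, which is W, so L
n=4: →3(L), so W
n=5: →1(L), so W
n=6: →5(W), 2(W) — all W, so L
n=7: →6(L), so W
n=8: →1(L), so W
n=9: →8(W), 5(W), 2(W) — all W, so L
n=10: →9(L), so W
n=11: →10(W), 7(W), 4(W) — all W, so L
n=12: →11(L), so W
n=13: →9(L), so W
n=14: →13(W), 10(W), 7(W) — all W, so L
n=15: →14(L), so W
n=16: →9(L), so W
n=17: →16(W), 13(W), 10(W) — all W, so L
n=18: →17(L), so W
n=19: →18(W), 15(W), 12(W) — all W, so L
n=20: →19(L), so W
n=21: →17(L), so W
n=22: →21(W), 18(W), 15(W) — all W, so L
n=23: →22(L), so W
n=24: →17(L), so W
n=25: →24(W), 21(W), 18(W) — all W, so L
n=26: →25(L), so W
n=27: →26(W), 23(W), 20(W) — all W, so L
n=28: →27(L), so W
The losing starting values of n are exactly the entries labelled L in this table (11 of them).

1, 3, 6, 9, 11, 14, 17, 19, 22, 25, 27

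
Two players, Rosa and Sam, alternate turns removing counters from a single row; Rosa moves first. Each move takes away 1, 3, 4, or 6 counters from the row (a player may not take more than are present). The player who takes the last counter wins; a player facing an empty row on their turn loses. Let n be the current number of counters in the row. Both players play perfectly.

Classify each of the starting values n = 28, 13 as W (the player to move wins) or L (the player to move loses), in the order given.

28: L, 13: W

Use the standard recursion: the mover loses at a terminal position; elsewhere, the mover wins exactly when some move hands the opponent an L position.
n=0: no move → L
n=1: reaches L-position 0 → W
n=2: only reaches 1(W), which is W → L
n=3: reaches L-position 2 → W
n=4: reaches L-position 0 → W
n=5: reaches L-position 2 → W
n=6: reaches L-position 2 → W
n=7: only reaches 6(W), 4(W), 3(W), 1(W), all W → L
n=8: reaches L-position 7 → W
n=9: only reaches 8(W), 6(W), 5(W), 3(W), all W → L
n=10: reaches L-position 9 → W
n=11: reaches L-position 7 → W
n=12: reaches L-position 9 → W
n=13: reaches L-position 9 → W
n=14: only reaches 13(W), 11(W), 10(W), 8(W), all W → L
n=15: reaches L-position 14 → W
n=16: only reaches 15(W), 13(W), 12(W), 10(W), all W → L
n=17: reaches L-position 16 → W
n=18: reaches L-position 14 → W
n=19: reaches L-position 16 → W
n=20: reaches L-position 16 → W
n=21: only reaches 20(W), 18(W), 17(W), 15(W), all W → L
n=22: reaches L-position 21 → W
n=23: only reaches 22(W), 20(W), 19(W), 17(W), all W → L
n=24: reaches L-position 23 → W
n=25: reaches L-position 21 → W
n=26: reaches L-position 23 → W
n=27: reaches L-position 23 → W
n=28: only reaches 27(W), 25(W), 24(W), 22(W), all W → L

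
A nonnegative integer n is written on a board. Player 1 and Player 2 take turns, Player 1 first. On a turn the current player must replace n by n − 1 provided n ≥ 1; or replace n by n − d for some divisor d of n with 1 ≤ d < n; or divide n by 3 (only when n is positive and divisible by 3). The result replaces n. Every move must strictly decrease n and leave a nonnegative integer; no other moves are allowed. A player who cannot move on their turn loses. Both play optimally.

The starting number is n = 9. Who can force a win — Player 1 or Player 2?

Use the standard recursion: the mover loses at a terminal position; elsewhere, the mover wins exactly when some move hands the opponent an L position.
n=0: no move → L
n=1: W (go to 0, an L position)
n=2: L (sole option 1(W) is W)
n=3: W (go to 2, an L position)
n=4: W (go to 2, an L position)
n=5: L (sole option 4(W) is W)
n=6: W (go to 2, an L position)
n=7: L (sole option 6(W) is W)
n=8: W (go to 7, an L position)
n=9: L (options 3(W), 6(W), 8(W) are all W)
Every move from 9 reaches a W position, so the mover loses.

Player 2 wins.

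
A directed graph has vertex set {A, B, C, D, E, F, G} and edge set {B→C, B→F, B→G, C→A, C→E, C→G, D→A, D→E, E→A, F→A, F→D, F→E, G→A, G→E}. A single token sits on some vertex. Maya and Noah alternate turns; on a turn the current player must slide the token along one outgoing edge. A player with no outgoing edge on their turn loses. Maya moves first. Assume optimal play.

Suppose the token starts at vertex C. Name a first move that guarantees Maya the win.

Classify positions by backward induction: terminal positions (no move available) are L. From any other position, the mover wins iff some move reaches an L.
Every edge goes from a vertex to one that appears earlier in the order A, E, D, F, G, C, B, so processing vertices in that order labels each vertex after all of its successors.
A: no outgoing edge → L
E: →A(L), so W
D: →A(L), so W
F: →A(L), so W
G: →A(L), so W
C: →A(L), so W
B: →C(W), G(W), F(W) — all W, so L
From C, the L positions reachable in one move are: A.

Move to A.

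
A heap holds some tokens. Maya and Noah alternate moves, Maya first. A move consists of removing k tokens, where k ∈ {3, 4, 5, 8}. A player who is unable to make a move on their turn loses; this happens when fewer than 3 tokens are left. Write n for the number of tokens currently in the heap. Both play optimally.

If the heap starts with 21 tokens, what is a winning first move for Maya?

Remove 8, leaving 13.

Compute win/loss labels from the base case upward. A position with no move is L. Any other position is W if it can reach an L in one move, else L.
n=0: no move → L
n=1: no move → L
n=2: no move → L
n=3: →0(L), so W
n=4: →1(L), so W
n=5: →2(L), so W
n=6: →2(L), so W
n=7: →2(L), so W
n=8: →0(L), so W
n=9: →1(L), so W
n=10: →2(L), so W
n=11: →8(W), 7(W), 6(W), 3(W) — all W, so L
n=12: →9(W), 8(W), 7(W), 4(W) — all W, so L
n=13: →10(W), 9(W), 8(W), 5(W) — all W, so L
n=14: →11(L), so W
n=15: →12(L), so W
n=16: →13(L), so W
n=17: →13(L), so W
n=18: →13(L), so W
n=19: →11(L), so W
n=20: →12(L), so W
n=21: →13(L), so W
From 21, the L positions reachable in one move are: 13.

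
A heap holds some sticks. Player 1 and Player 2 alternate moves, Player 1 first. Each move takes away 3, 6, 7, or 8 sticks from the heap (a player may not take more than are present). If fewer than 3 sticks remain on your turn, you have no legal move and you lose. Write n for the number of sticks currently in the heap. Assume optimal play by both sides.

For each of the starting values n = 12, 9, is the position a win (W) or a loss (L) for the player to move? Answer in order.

Compute win/loss labels from the base case upward. A position with no move is L. Any other position is W if it can reach an L in one move, else L.
n=0: no move → L
n=1: no move → L
n=2: no move → L
n=3: →0(L), so W
n=4: →1(L), so W
n=5: →2(L), so W
n=6: →0(L), so W
n=7: →1(L), so W
n=8: →2(L), so W
n=9: →2(L), so W
n=10: →2(L), so W
n=11: →8(W), 5(W), 4(W), 3(W) — all W, so L
n=12: →9(W), 6(W), 5(W), 4(W) — all W, so L

12: L, 9: W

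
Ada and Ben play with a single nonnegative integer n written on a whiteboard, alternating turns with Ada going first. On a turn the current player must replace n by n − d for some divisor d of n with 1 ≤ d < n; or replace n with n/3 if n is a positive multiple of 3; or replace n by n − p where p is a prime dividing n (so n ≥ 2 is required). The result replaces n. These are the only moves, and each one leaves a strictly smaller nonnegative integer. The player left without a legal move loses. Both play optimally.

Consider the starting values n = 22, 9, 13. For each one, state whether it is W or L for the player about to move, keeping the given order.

22: W, 9: L, 13: W

Use the standard recursion: the mover loses at a terminal position; elsewhere, the mover wins exactly when some move hands the opponent an L position.
n=0: no move → L
n=1: no move → L
n=2: can move to 0, which is L ⇒ W
n=3: can move to 0, which is L ⇒ W
n=4: moves to 2(W), 3(W); every one is W ⇒ L
n=5: can move to 0, which is L ⇒ W
n=6: can move to 4, which is L ⇒ W
n=7: can move to 0, which is L ⇒ W
n=8: can move to 4, which is L ⇒ W
n=9: moves to 3(W), 6(W), 8(W); every one is W ⇒ L
n=10: can move to 9, which is L ⇒ W
n=11: can move to 0, which is L ⇒ W
n=12: can move to 4, which is L ⇒ W
n=13: can move to 0, which is L ⇒ W
n=14: moves to 7(W), 12(W), 13(W); every one is W ⇒ L
n=15: can move to 14, which is L ⇒ W
n=16: can move to 14, which is L ⇒ W
n=17: can move to 0, which is L ⇒ W
n=18: can move to 9, which is L ⇒ W
n=19: can move to 0, which is L ⇒ W
n=20: moves to 10(W), 15(W), 16(W), 18(W), 19(W); every one is W ⇒ L
n=21: can move to 14, which is L ⇒ W
n=22: can move to 20, which is L ⇒ W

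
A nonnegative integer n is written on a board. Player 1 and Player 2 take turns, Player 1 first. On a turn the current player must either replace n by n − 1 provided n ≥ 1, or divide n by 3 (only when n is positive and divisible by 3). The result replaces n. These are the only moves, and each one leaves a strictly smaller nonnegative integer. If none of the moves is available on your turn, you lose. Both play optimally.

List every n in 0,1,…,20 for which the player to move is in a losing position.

0, 2, 4, 7, 9, 11, 13, 15, 17, 19

Build the W/L table. Terminal = L. A non-terminal position is W if it has a move to some L; otherwise it is L.
n=0: no move → L
n=1: →0(L), so W
n=2: →1(W) only, which is W, so L
n=3: →2(L), so W
n=4: →3(W) only, which is W, so L
n=5: →4(L), so W
n=6: →2(L), so W
n=7: →6(W) only, which is W, so L
n=8: →7(L), so W
n=9: →3(W), 8(W) — all W, so L
n=10: →9(L), so W
n=11: →10(W) only, which is W, so L
n=12: →4(L), so W
n=13: →12(W) only, which is W, so L
n=14: →13(L), so W
n=15: →5(W), 14(W) — all W, so L
n=16: →15(L), so W
n=17: →16(W) only, which is W, so L
n=18: →17(L), so W
n=19: →18(W) only, which is W, so L
n=20: →19(L), so W
The losing starting values of n are exactly the entries labelled L in this table (10 of them).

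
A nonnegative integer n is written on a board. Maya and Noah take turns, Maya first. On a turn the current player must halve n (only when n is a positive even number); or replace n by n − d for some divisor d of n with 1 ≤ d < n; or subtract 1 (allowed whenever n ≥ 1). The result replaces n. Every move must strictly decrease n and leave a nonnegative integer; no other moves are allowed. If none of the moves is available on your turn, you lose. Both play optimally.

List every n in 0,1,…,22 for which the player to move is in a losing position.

0, 2, 5, 7, 9, 11, 13, 15, 17, 19, 21

Classify positions by backward induction: terminal positions (no move available) are L. From any other position, the mover wins iff some move reaches an L.
n=0: no move → L
n=1: can move to 0, which is L ⇒ W
n=2: the only move is to 1(W), a W ⇒ L
n=3: can move to 2, which is L ⇒ W
n=4: can move to 2, which is L ⇒ W
n=5: the only move is to 4(W), a W ⇒ L
n=6: can move to 5, which is L ⇒ W
n=7: the only move is to 6(W), a W ⇒ L
n=8: can move to 7, which is L ⇒ W
n=9: moves to 6(W), 8(W); every one is W ⇒ L
n=10: can move to 5, which is L ⇒ W
n=11: the only move is to 10(W), a W ⇒ L
n=12: can move to 9, which is L ⇒ W
n=13: the only move is to 12(W), a W ⇒ L
n=14: can move to 7, which is L ⇒ W
n=15: moves to 10(W), 12(W), 14(W); every one is W ⇒ L
n=16: can move to 15, which is L ⇒ W
n=17: the only move is to 16(W), a W ⇒ L
n=18: can move to 9, which is L ⇒ W
n=19: the only move is to 18(W), a W ⇒ L
n=20: can move to 15, which is L ⇒ W
n=21: moves to 14(W), 18(W), 20(W); every one is W ⇒ L
n=22: can move to 11, which is L ⇒ W
Reading off the rows marked L gives the requested list; there are 11 such values of n.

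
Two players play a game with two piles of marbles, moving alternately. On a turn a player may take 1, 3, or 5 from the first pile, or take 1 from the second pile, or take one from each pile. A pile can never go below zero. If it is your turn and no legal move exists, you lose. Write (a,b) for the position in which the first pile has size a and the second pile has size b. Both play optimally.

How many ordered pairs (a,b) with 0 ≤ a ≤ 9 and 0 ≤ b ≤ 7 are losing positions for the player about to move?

Work bottom-up. With no move the player to move loses. Otherwise the position is W if at least one move leads to an L position for the opponent, and L if every move leads to a W.
Every move lowers a or b (never raises either), so fill the grid row by row in increasing a, and left to right within a row: each cell's successors are then already labelled.
      b=0  b=1  b=2  b=3  b=4  b=5  b=6  b=7
a=0:    L    W    L    W    L    W    L    W
a=1:    W    W    W    W    W    W    W    W
a=2:    L    W    L    W    L    W    L    W
a=3:    W    W    W    W    W    W    W    W
a=4:    L    W    L    W    L    W    L    W
a=5:    W    W    W    W    W    W    W    W
a=6:    L    W    L    W    L    W    L    W
a=7:    W    W    W    W    W    W    W    W
a=8:    L    W    L    W    L    W    L    W
a=9:    W    W    W    W    W    W    W    W
Cells with no legal move (terminal, hence L): (0,0).
The remaining L cells, each justified by listing all of its moves:
(0,2): →(0,1)(W) only, which is W, so L
(0,4): →(0,3)(W) only, which is W, so L
(0,6): →(0,5)(W) only, which is W, so L
(2,0): →(1,0)(W) only, which is W, so L
(2,2): →(1,2)(W), (2,1)(W), (1,1)(W) — all W, so L
(2,4): →(1,4)(W), (2,3)(W), (1,3)(W) — all W, so L
(2,6): →(1,6)(W), (2,5)(W), (1,5)(W) — all W, so L
(4,0): →(3,0)(W), (1,0)(W) — all W, so L
(4,2): →(3,2)(W), (1,2)(W), (4,1)(W), (3,1)(W) — all W, so L
(4,4): →(3,4)(W), (1,4)(W), (4,3)(W), (3,3)(W) — all W, so L
(4,6): →(3,6)(W), (1,6)(W), (4,5)(W), (3,5)(W) — all W, so L
(6,0): →(5,0)(W), (3,0)(W), (1,0)(W) — all W, so L
(6,2): →(5,2)(W), (3,2)(W), (1,2)(W), (6,1)(W), (5,1)(W) — all W, so L
(6,4): →(5,4)(W), (3,4)(W), (1,4)(W), (6,3)(W), (5,3)(W) — all W, so L
(6,6): →(5,6)(W), (3,6)(W), (1,6)(W), (6,5)(W), (5,5)(W) — all W, so L
(8,0): →(7,0)(W), (5,0)(W), (3,0)(W) — all W, so L
(8,2): →(7,2)(W), (5,2)(W), (3,2)(W), (8,1)(W), (7,1)(W) — all W, so L
(8,4): →(7,4)(W), (5,4)(W), (3,4)(W), (8,3)(W), (7,3)(W) — all W, so L
(8,6): →(7,6)(W), (5,6)(W), (3,6)(W), (8,5)(W), (7,5)(W) — all W, so L
Every other cell has at least one move into one of the L cells above, so it is W.
L cells per row: a=0: 4, a=1: 0, a=2: 4, a=3: 0, a=4: 4, a=5: 0, a=6: 4, a=7: 0, a=8: 4, a=9: 0; total 20.

20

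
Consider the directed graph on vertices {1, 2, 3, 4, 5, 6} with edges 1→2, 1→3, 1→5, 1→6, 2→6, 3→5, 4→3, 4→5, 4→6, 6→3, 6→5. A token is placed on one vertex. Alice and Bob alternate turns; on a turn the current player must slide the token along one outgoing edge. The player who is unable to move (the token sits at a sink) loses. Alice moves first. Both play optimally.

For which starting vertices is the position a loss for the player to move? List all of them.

Use the standard recursion: the mover loses at a terminal position; elsewhere, the mover wins exactly when some move hands the opponent an L position.
Every edge goes from a vertex to one that appears earlier in the order 5, 3, 6, 4, 2, 1, so processing vertices in that order labels each vertex after all of its successors.
5: no outgoing edge → L
3: reaches L-position 5 → W
6: reaches L-position 5 → W
4: reaches L-position 5 → W
2: only reaches 6(W), which is W → L
1: reaches L-position 2 → W
The losing starting vertices are exactly the entries labelled L in this table (2 of them).

2, 5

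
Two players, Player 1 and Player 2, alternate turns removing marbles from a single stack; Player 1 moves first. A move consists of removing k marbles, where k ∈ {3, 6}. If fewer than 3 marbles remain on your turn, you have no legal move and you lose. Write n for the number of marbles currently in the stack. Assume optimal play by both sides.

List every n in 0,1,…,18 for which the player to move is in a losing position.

0, 1, 2, 9, 10, 11, 18

Classify positions by backward induction: terminal positions (no move available) are L. From any other position, the mover wins iff some move reaches an L.
n=0: no move → L
n=1: no move → L
n=2: no move → L
n=3: →0(L), so W
n=4: →1(L), so W
n=5: →2(L), so W
n=6: →0(L), so W
n=7: →1(L), so W
n=8: →2(L), so W
n=9: →6(W), 3(W) — all W, so L
n=10: →7(W), 4(W) — all W, so L
n=11: →8(W), 5(W) — all W, so L
n=12: →9(L), so W
n=13: →10(L), so W
n=14: →11(L), so W
n=15: →9(L), so W
n=16: →10(L), so W
n=17: →11(L), so W
n=18: →15(W), 12(W) — all W, so L
Reading off the rows marked L gives the requested list; there are 7 such values of n.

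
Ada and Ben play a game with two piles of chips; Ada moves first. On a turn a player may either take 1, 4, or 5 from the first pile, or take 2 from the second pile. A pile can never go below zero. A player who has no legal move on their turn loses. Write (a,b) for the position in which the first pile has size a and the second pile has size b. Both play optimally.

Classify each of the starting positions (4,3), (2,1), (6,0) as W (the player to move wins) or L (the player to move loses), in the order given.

(4,3): W, (2,1): L, (6,0): W

Compute win/loss labels from the base case upward. A position with no move is L. Any other position is W if it can reach an L in one move, else L.
No move ever increases a pile, so every position that can arise here has a ≤ 6 and b ≤ 3; it is enough to label the cells with 0 ≤ a ≤ 6 and 0 ≤ b ≤ 3.
Every move lowers a or b (never raises either), so fill the grid row by row in increasing a, and left to right within a row: each cell's successors are then already labelled.
      b=0  b=1  b=2  b=3
a=0:    L    L    W    W
a=1:    W    W    L    L
a=2:    L    L    W    W
a=3:    W    W    L    L
a=4:    W    W    W    W
a=5:    W    W    W    W
a=6:    W    W    W    W
Cells with no legal move (terminal, hence L): (0,0), (0,1).
The remaining L cells, each justified by listing all of its moves:
(1,2): →(0,2)(W), (1,0)(W) — all W, so L
(1,3): →(0,3)(W), (1,1)(W) — all W, so L
(2,0): →(1,0)(W) only, which is W, so L
(2,1): →(1,1)(W) only, which is W, so L
(3,2): →(2,2)(W), (3,0)(W) — all W, so L
(3,3): →(2,3)(W), (3,1)(W) — all W, so L
Every other cell has at least one move into one of the L cells above, so it is W.
(4,3): the move to (3,3) reaches an L cell, so W
(2,1): one of the L cells justified above, so L
(6,0): the move to (2,0) reaches an L cell, so W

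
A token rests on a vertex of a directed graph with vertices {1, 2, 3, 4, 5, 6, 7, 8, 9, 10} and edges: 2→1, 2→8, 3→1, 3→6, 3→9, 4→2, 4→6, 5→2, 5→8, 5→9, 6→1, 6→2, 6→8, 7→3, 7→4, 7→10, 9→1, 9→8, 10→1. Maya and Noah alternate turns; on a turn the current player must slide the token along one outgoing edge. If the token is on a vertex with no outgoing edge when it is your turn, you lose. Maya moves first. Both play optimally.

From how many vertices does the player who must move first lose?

3

Build the W/L table. Terminal = L. A non-terminal position is W if it has a move to some L; otherwise it is L.
Every edge goes from a vertex to one that appears earlier in the order 1, 8, 9, 2, 6, 3, 4, 10, 5, 7, so processing vertices in that order labels each vertex after all of its successors.
1: no outgoing edge → L
8: no outgoing edge → L
9: W (go to 8, an L position)
2: W (go to 8, an L position)
6: W (go to 8, an L position)
3: W (go to 1, an L position)
4: L (options 6(W), 2(W) are all W)
10: W (go to 1, an L position)
5: W (go to 8, an L position)
7: W (go to 4, an L position)
The L vertices are 1, 4, 8; that is 3 in all.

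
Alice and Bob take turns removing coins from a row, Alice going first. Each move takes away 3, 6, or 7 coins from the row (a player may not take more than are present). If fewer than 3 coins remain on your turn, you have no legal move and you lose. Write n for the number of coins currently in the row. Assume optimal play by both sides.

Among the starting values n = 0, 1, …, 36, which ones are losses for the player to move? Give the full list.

Build the W/L table. Terminal = L. A non-terminal position is W if it has a move to some L; otherwise it is L.
n=0: no move → L
n=1: no move → L
n=2: no move → L
n=3: →0(L), so W
n=4: →1(L), so W
n=5: →2(L), so W
n=6: →0(L), so W
n=7: →1(L), so W
n=8: →2(L), so W
n=9: →2(L), so W
n=10: →7(W), 4(W), 3(W) — all W, so L
n=11: →8(W), 5(W), 4(W) — all W, so L
n=12: →9(W), 6(W), 5(W) — all W, so L
n=13: →10(L), so W
n=14: →11(L), so W
n=15: →12(L), so W
n=16: →10(L), so W
n=17: →11(L), so W
n=18: →12(L), so W
n=19: →12(L), so W
n=20: →17(W), 14(W), 13(W) — all W, so L
n=21: →18(W), 15(W), 14(W) — all W, so L
n=22: →19(W), 16(W), 15(W) — all W, so L
n=23: →20(L), so W
n=24: →21(L), so W
n=25: →22(L), so W
n=26: →20(L), so W
n=27: →21(L), so W
n=28: →22(L), so W
n=29: →22(L), so W
n=30: →27(W), 24(W), 23(W) — all W, so L
n=31: →28(W), 25(W), 24(W) — all W, so L
n=32: →29(W), 26(W), 25(W) — all W, so L
n=33: →30(L), so W
n=34: →31(L), so W
n=35: →32(L), so W
n=36: →30(L), so W
Reading off the rows marked L gives the requested list; there are 12 such values of n.

0, 1, 2, 10, 11, 12, 20, 21, 22, 30, 31, 32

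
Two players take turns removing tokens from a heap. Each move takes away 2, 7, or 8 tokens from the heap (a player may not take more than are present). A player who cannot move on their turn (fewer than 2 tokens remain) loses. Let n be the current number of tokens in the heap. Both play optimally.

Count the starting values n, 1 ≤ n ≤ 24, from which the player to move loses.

9

Use the standard recursion: the mover loses at a terminal position; elsewhere, the mover wins exactly when some move hands the opponent an L position.
n=0: no move → L
n=1: no move → L
n=2: →0(L), so W
n=3: →1(L), so W
n=4: →2(W) only, which is W, so L
n=5: →3(W) only, which is W, so L
n=6: →4(L), so W
n=7: →5(L), so W
n=8: →1(L), so W
n=9: →1(L), so W
n=10: →8(W), 3(W), 2(W) — all W, so L
n=11: →4(L), so W
n=12: →10(L), so W
n=13: →5(L), so W
n=14: →12(W), 7(W), 6(W) — all W, so L
n=15: →13(W), 8(W), 7(W) — all W, so L
n=16: →14(L), so W
n=17: →15(L), so W
n=18: →10(L), so W
n=19: →17(W), 12(W), 11(W) — all W, so L
n=20: →18(W), 13(W), 12(W) — all W, so L
n=21: →19(L), so W
n=22: →20(L), so W
n=23: →15(L), so W
n=24: →22(W), 17(W), 16(W) — all W, so L
L entries with 1 ≤ n ≤ 24 (n=0 is outside the asked range and is not counted): n = 1, 4, 5, 10, 14, 15, 19, 20, 24; that makes 9.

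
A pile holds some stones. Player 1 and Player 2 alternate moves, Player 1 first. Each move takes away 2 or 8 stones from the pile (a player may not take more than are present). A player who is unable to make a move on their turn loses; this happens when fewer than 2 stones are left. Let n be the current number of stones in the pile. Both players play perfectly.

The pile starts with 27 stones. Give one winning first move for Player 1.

Remove 2, leaving 25.

Compute win/loss labels from the base case upward. A position with no move is L. Any other position is W if it can reach an L in one move, else L.
n=0: no move → L
n=1: no move → L
n=2: can move to 0, which is L ⇒ W
n=3: can move to 1, which is L ⇒ W
n=4: the only move is to 2(W), a W ⇒ L
n=5: the only move is to 3(W), a W ⇒ L
n=6: can move to 4, which is L ⇒ W
n=7: can move to 5, which is L ⇒ W
n=8: can move to 0, which is L ⇒ W
n=9: can move to 1, which is L ⇒ W
n=10: moves to 8(W), 2(W); every one is W ⇒ L
n=11: moves to 9(W), 3(W); every one is W ⇒ L
n=12: can move to 10, which is L ⇒ W
n=13: can move to 11, which is L ⇒ W
n=14: moves to 12(W), 6(W); every one is W ⇒ L
n=15: moves to 13(W), 7(W); every one is W ⇒ L
n=16: can move to 14, which is L ⇒ W
n=17: can move to 15, which is L ⇒ W
n=18: can move to 10, which is L ⇒ W
n=19: can move to 11, which is L ⇒ W
n=20: moves to 18(W), 12(W); every one is W ⇒ L
n=21: moves to 19(W), 13(W); every one is W ⇒ L
n=22: can move to 20, which is L ⇒ W
n=23: can move to 21, which is L ⇒ W
n=24: moves to 22(W), 16(W); every one is W ⇒ L
n=25: moves to 23(W), 17(W); every one is W ⇒ L
n=26: can move to 24, which is L ⇒ W
n=27: can move to 25, which is L ⇒ W
From 27, the L positions reachable in one move are: 25.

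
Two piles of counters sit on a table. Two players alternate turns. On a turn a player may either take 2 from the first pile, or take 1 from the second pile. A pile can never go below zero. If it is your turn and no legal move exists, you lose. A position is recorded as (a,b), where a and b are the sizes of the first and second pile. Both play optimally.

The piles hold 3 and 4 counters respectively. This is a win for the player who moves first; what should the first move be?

Move to (1,4).

Label each position W (a win for the player to move) or L (a loss). A position with no legal move is L; any other position is W exactly when some move reaches an L, and L when every move reaches a W.
No move ever increases a pile, so every position that can arise here has a ≤ 3 and b ≤ 4; it is enough to label the cells with 0 ≤ a ≤ 3 and 0 ≤ b ≤ 4.
Every move lowers a or b (never raises either), so fill the grid row by row in increasing a, and left to right within a row: each cell's successors are then already labelled.
      b=0  b=1  b=2  b=3  b=4
a=0:    L    W    L    W    L
a=1:    L    W    L    W    L
a=2:    W    L    W    L    W
a=3:    W    L    W    L    W
Cells with no legal move (terminal, hence L): (0,0), (1,0).
The remaining L cells, each justified by listing all of its moves:
(0,2): the only move is to (0,1)(W), a W ⇒ L
(0,4): the only move is to (0,3)(W), a W ⇒ L
(1,2): the only move is to (1,1)(W), a W ⇒ L
(1,4): the only move is to (1,3)(W), a W ⇒ L
(2,1): moves to (0,1)(W), (2,0)(W); every one is W ⇒ L
(2,3): moves to (0,3)(W), (2,2)(W); every one is W ⇒ L
(3,1): moves to (1,1)(W), (3,0)(W); every one is W ⇒ L
(3,3): moves to (1,3)(W), (3,2)(W); every one is W ⇒ L
Every other cell has at least one move into one of the L cells above, so it is W.
From (3,4), the L positions reachable in one move are: (1,4), (3,3). Any move reaching one of these is winning.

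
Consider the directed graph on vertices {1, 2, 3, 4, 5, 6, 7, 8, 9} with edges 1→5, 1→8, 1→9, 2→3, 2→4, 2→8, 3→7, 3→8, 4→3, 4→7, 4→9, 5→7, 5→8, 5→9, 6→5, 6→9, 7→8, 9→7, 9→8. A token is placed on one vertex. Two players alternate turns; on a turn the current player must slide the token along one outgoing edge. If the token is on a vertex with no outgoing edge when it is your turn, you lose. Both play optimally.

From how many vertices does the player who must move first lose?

3

Build the W/L table. Terminal = L. A non-terminal position is W if it has a move to some L; otherwise it is L.
Every edge goes from a vertex to one that appears earlier in the order 8, 7, 9, 5, 3, 1, 4, 2, 6, so processing vertices in that order labels each vertex after all of its successors.
8: no outgoing edge → L
7: can move to 8, which is L ⇒ W
9: can move to 8, which is L ⇒ W
5: can move to 8, which is L ⇒ W
3: can move to 8, which is L ⇒ W
1: can move to 8, which is L ⇒ W
4: moves to 3(W), 9(W), 7(W); every one is W ⇒ L
2: can move to 4, which is L ⇒ W
6: moves to 5(W), 9(W); every one is W ⇒ L
The L vertices are 4, 6, 8; that is 3 in all.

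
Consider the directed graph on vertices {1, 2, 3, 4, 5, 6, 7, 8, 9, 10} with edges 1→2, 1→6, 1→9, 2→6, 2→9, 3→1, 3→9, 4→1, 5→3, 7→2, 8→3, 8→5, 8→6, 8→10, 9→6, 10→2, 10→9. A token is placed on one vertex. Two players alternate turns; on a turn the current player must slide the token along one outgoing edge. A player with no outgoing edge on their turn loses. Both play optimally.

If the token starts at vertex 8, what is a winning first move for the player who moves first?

Move to 3.

Label each position W (a win for the player to move) or L (a loss). A position with no legal move is L; any other position is W exactly when some move reaches an L, and L when every move reaches a W.
Every edge goes from a vertex to one that appears earlier in the order 6, 9, 2, 1, 10, 3, 5, 4, 8, 7, so processing vertices in that order labels each vertex after all of its successors.
6: no outgoing edge → L
9: →6(L), so W
2: →6(L), so W
1: →6(L), so W
10: →2(W), 9(W) — all W, so L
3: →1(W), 9(W) — all W, so L
5: →3(L), so W
4: →1(W) only, which is W, so L
8: →3(L), so W
7: →2(W) only, which is W, so L
From 8, the L positions reachable in one move are: 3, 10, 6. Any move reaching one of these is winning.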